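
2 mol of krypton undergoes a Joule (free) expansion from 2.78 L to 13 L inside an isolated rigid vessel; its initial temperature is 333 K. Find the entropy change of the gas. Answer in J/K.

ΔS_gas = 25.6 J/K

No heat is exchanged and no work is done, so the ideal-gas temperature stays constant.
Entropy is a state function; using a reversible isothermal path, ΔS_gas = nR ln(V₂/V₁) = 2 × 8.314 × ln(13/2.78) = 25.6 J/K.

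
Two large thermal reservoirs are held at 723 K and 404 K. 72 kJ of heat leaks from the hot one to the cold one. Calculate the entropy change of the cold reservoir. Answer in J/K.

ΔS_cold = 178 J/K

The cold reservoir gains heat Q, so ΔS_cold = +Q/T_C = 72000/404 = 178 J/K.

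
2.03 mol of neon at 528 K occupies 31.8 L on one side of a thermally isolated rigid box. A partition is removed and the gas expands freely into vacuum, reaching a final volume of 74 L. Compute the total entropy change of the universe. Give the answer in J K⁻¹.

ΔS_universe = 14.3 J/K

For an ideal gas in free expansion Q = 0 and W = 0, so T is unchanged.
Entropy is a state function; using a reversible isothermal path, ΔS_gas = nR ln(V₂/V₁) = 2.03 × 8.314 × ln(74/31.8) = 14.3 J/K.
The insulated surroundings exchange no heat, so ΔS_surr = 0 and ΔS_universe = ΔS_gas.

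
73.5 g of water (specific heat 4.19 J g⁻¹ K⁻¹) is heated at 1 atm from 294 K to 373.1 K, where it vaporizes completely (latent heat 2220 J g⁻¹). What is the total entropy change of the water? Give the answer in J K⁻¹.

ΔS = 511 J/K

Warming step: ΔS₁ = m c ln(T_tr/T_i) = 73.5 × 4.19 × ln(373.1/294) = 73.38 J/K.
Phase change: ΔS₂ = +mL/T_tr = 73.5 × 2220 / 373.1 = 437.3 J/K.
ΔS_total = (73.38) + (437.3) = 511 J/K.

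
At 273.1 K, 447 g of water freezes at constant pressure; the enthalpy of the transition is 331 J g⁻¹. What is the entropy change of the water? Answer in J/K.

Heat released by the substance: Q = −mL = −447 × 331 = −147957 J.
At constant T, ΔS = Q_rev/T = −147957 / 273.1 = -542 J/K.

ΔS = -542 J/K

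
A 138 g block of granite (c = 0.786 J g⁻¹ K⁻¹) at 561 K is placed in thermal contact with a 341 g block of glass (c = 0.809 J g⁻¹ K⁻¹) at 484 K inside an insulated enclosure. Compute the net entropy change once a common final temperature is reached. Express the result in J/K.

Energy balance: T_f = (m₁c₁T₁ + m₂c₂T₂)/(m₁c₁ + m₂c₂) = 505.73 K.
ΔS₁ = m₁c₁ ln(T_f/T₁) = 108.468 × ln(505.73/561) = -11.25 J/K.
ΔS₂ = m₂c₂ ln(T_f/T₂) = 275.869 × ln(505.73/484) = 12.116 J/K.
ΔS_total = -11.25 + 12.116 = 0.866 J/K.

ΔS_total = 0.866 J/K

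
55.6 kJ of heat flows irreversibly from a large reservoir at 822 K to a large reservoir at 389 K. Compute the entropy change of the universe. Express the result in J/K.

ΔS_hot = −Q/T_H = −55600/822 = -67.64 J/K and ΔS_cold = +Q/T_C = 55600/389 = 142.9 J/K.
ΔS_total = -67.64 + 142.9 = 75.3 J/K, positive as the second law requires.

ΔS_total = 75.3 J/K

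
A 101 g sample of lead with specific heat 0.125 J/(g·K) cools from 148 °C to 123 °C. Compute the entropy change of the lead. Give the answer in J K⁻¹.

In kelvin: T₁ = 421.15 K, T₂ = 396.15 K. ΔS = ∫dQ_rev/T = m c ln(T₂/T₁) = 101 × 0.125 × ln(396.15/421.15) = -0.773 J/K.

ΔS = -0.773 J/K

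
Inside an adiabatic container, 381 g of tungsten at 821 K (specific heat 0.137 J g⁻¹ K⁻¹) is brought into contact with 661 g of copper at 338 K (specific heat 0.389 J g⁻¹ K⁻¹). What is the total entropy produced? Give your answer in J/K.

ΔS_total = 20.5 J/K

Energy balance: T_f = (m₁c₁T₁ + m₂c₂T₂)/(m₁c₁ + m₂c₂) = 419.5 K.
ΔS₁ = m₁c₁ ln(T_f/T₁) = 52.197 × ln(419.5/821) = -35.05 J/K.
ΔS₂ = m₂c₂ ln(T_f/T₂) = 257.129 × ln(419.5/338) = 55.55 J/K.
ΔS_total = -35.05 + 55.55 = 20.5 J/K.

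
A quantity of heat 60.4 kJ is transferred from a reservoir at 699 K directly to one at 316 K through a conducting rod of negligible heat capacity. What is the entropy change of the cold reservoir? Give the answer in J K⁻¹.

The cold reservoir gains heat Q, so ΔS_cold = +Q/T_C = 60400/316 = 191 J/K.

ΔS_cold = 191 J/K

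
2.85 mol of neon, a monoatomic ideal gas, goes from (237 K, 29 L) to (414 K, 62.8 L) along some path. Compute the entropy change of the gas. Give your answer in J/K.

ΔS = 38.1 J/K

Entropy is a state function: ΔS = nC_V ln(T₂/T₁) + nR ln(V₂/V₁), with C_V = 3R/2 = 12.47 J mol⁻¹ K⁻¹ for a monoatomic ideal gas.
ΔS = 2.85 × [12.47 × ln(414/237) + 8.314 × ln(62.8/29)] = 38.1 J/K.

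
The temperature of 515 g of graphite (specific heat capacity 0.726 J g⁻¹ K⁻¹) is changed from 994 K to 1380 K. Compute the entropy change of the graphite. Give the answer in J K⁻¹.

ΔS = 123 J/K

ΔS = ∫dQ_rev/T = m c ln(T₂/T₁) = 515 × 0.726 × ln(1380/994) = 123 J/K.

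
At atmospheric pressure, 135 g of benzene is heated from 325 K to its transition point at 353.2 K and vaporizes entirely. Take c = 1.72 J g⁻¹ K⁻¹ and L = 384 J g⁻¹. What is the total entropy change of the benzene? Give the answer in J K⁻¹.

ΔS = 166 J/K

Warming step: ΔS₁ = m c ln(T_tr/T_i) = 135 × 1.72 × ln(353.2/325) = 19.32 J/K.
Phase change: ΔS₂ = +mL/T_tr = 135 × 384 / 353.2 = 146.8 J/K.
ΔS_total = (19.32) + (146.8) = 166 J/K.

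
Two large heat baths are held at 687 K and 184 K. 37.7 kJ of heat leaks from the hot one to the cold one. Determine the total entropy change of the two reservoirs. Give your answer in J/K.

ΔS_total = 150 J/K

ΔS_hot = −Q/T_H = −37700/687 = -54.88 J/K and ΔS_cold = +Q/T_C = 37700/184 = 204.9 J/K.
ΔS_total = -54.88 + 204.9 = 150 J/K, positive as the second law requires.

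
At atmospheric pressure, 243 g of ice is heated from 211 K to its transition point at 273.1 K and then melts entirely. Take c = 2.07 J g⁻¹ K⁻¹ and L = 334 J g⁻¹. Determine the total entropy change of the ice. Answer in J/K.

Warming step: ΔS₁ = m c ln(T_tr/T_i) = 243 × 2.07 × ln(273.1/211) = 129.8 J/K.
Phase change: ΔS₂ = +mL/T_tr = 243 × 334 / 273.1 = 297.2 J/K.
ΔS_total = (129.8) + (297.2) = 427 J/K.

ΔS = 427 J/K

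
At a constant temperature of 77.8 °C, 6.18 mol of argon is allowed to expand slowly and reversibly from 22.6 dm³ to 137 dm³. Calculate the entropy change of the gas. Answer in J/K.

ΔS_gas = 92.6 J/K

For an isothermal ideal gas ΔS_gas = nR ln(V₂/V₁) = 6.18 × 8.314 × ln(137/22.6) = 92.6 J/K.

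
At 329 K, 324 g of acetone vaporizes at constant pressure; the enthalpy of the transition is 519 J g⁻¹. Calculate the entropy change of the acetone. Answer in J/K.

ΔS = 511 J/K

Heat absorbed by the substance: Q = mL = 324 × 519 = 168156 J.
At constant T, ΔS = Q_rev/T = 168156 / 329 = 511 J/K.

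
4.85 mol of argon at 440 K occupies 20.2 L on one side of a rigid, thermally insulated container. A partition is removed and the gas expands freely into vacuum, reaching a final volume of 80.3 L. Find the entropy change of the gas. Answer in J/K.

No heat is exchanged and no work is done, so the ideal-gas temperature stays constant.
Entropy is a state function; using a reversible isothermal path, ΔS_gas = nR ln(V₂/V₁) = 4.85 × 8.314 × ln(80.3/20.2) = 55.6 J/K.

ΔS_gas = 55.6 J/K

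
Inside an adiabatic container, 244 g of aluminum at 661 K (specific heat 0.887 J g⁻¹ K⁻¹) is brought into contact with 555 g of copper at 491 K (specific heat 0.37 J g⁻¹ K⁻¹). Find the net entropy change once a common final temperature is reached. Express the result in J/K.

Energy balance: T_f = (m₁c₁T₁ + m₂c₂T₂)/(m₁c₁ + m₂c₂) = 578.23 K.
ΔS₁ = m₁c₁ ln(T_f/T₁) = 216.428 × ln(578.23/661) = -28.95 J/K.
ΔS₂ = m₂c₂ ln(T_f/T₂) = 205.35 × ln(578.23/491) = 33.58 J/K.
ΔS_total = -28.95 + 33.58 = 4.63 J/K.

ΔS_total = 4.63 J/K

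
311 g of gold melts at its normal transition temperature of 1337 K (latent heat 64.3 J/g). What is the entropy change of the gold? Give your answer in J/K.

Heat absorbed by the substance: Q = mL = 311 × 64.3 = 19997.3 J.
At constant T, ΔS = Q_rev/T = 19997.3 / 1337 = 15 J/K.

ΔS = 15 J/K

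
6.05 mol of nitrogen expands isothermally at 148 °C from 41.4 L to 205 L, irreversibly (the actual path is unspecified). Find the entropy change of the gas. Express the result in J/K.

Entropy is a state function, so ΔS_gas depends only on the end states.
For an isothermal ideal gas ΔS_gas = nR ln(V₂/V₁) = 6.05 × 8.314 × ln(205/41.4) = 80.5 J/K.

ΔS_gas = 80.5 J/K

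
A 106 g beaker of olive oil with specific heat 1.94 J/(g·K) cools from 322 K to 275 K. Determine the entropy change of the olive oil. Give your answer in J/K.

ΔS = ∫dQ_rev/T = m c ln(T₂/T₁) = 106 × 1.94 × ln(275/322) = -32.4 J/K.

ΔS = -32.4 J/K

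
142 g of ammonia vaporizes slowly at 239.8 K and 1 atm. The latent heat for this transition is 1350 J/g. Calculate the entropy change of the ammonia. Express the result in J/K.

Heat absorbed by the substance: Q = mL = 142 × 1350 = 191700 J.
At constant T, ΔS = Q_rev/T = 191700 / 239.8 = 799 J/K.

ΔS = 799 J/K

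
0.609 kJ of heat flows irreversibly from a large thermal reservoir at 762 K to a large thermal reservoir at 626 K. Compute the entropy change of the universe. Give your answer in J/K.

ΔS_hot = −Q/T_H = −609/762 = -0.7992 J/K and ΔS_cold = +Q/T_C = 609/626 = 0.9728 J/K.
ΔS_total = -0.7992 + 0.9728 = 0.174 J/K, positive as the second law requires.

ΔS_total = 0.174 J/K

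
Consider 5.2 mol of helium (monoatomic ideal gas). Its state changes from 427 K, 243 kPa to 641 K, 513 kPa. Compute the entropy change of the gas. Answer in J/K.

ΔS = 11.6 J/K

ΔS = nC_p ln(T₂/T₁) − nR ln(P₂/P₁), with C_p = 5R/2 = 20.79 J mol⁻¹ K⁻¹ for a monoatomic ideal gas.
ΔS = 5.2 × [20.79 × ln(641/427) − 8.314 × ln(513/243)] = 11.6 J/K.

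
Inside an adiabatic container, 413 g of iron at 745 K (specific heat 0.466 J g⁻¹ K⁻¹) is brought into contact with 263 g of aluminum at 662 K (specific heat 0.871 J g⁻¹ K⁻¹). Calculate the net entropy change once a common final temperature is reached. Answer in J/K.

Energy balance: T_f = (m₁c₁T₁ + m₂c₂T₂)/(m₁c₁ + m₂c₂) = 699.9 K.
ΔS₁ = m₁c₁ ln(T_f/T₁) = 192.458 × ln(699.9/745) = -12.0197 J/K.
ΔS₂ = m₂c₂ ln(T_f/T₂) = 229.073 × ln(699.9/662) = 12.7514 J/K.
ΔS_total = -12.0197 + 12.7514 = 0.732 J/K.

ΔS_total = 0.732 J/K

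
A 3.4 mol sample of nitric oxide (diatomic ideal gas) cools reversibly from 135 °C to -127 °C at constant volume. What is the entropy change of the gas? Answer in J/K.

ΔS = -72.6 J/K

In kelvin: T₁ = 408.15 K, T₂ = 146.15 K. At constant volume, ΔS = nC_V ln(T₂/T₁) with C_V = 5R/2 = 20.79 J mol⁻¹ K⁻¹.
ΔS = 3.4 × 20.79 × ln(146.15/408.15) = -72.6 J/K.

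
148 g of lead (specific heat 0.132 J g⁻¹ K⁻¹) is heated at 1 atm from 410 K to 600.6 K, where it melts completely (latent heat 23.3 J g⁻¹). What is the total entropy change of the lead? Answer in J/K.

ΔS = 13.2 J/K

Warming step: ΔS₁ = m c ln(T_tr/T_i) = 148 × 0.132 × ln(600.6/410) = 7.458 J/K.
Phase change: ΔS₂ = +mL/T_tr = 148 × 23.3 / 600.6 = 5.742 J/K.
ΔS_total = (7.458) + (5.742) = 13.2 J/K.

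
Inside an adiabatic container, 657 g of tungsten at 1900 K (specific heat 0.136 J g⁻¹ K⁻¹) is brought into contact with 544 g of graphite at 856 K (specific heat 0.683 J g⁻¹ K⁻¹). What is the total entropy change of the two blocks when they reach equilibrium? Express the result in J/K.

ΔS_total = 26.6 J/K

Energy balance: T_f = (m₁c₁T₁ + m₂c₂T₂)/(m₁c₁ + m₂c₂) = 1058.4 K.
ΔS₁ = m₁c₁ ln(T_f/T₁) = 89.352 × ln(1058.4/1900) = -52.28 J/K.
ΔS₂ = m₂c₂ ln(T_f/T₂) = 371.552 × ln(1058.4/856) = 78.86 J/K.
ΔS_total = -52.28 + 78.86 = 26.6 J/K.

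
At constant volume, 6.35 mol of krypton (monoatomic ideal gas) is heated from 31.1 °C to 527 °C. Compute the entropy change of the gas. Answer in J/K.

In kelvin: T₁ = 304.25 K, T₂ = 800.15 K. At constant volume, ΔS = nC_V ln(T₂/T₁) with C_V = 3R/2 = 12.47 J mol⁻¹ K⁻¹.
ΔS = 6.35 × 12.47 × ln(800.15/304.25) = 76.6 J/K.

ΔS = 76.6 J/K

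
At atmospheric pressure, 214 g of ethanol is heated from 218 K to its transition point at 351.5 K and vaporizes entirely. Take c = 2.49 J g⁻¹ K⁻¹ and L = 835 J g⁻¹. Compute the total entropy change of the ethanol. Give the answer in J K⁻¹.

ΔS = 763 J/K

Warming step: ΔS₁ = m c ln(T_tr/T_i) = 214 × 2.49 × ln(351.5/218) = 254.6 J/K.
Phase change: ΔS₂ = +mL/T_tr = 214 × 835 / 351.5 = 508.4 J/K.
ΔS_total = (254.6) + (508.4) = 763 J/K.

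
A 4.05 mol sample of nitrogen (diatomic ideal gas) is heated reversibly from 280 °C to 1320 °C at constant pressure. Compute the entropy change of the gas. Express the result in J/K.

ΔS = 125 J/K

In kelvin: T₁ = 553.15 K, T₂ = 1593.15 K. At constant pressure, ΔS = nC_p ln(T₂/T₁) with C_p = 7R/2 = 29.1 J mol⁻¹ K⁻¹.
ΔS = 4.05 × 29.1 × ln(1593.15/553.15) = 125 J/K.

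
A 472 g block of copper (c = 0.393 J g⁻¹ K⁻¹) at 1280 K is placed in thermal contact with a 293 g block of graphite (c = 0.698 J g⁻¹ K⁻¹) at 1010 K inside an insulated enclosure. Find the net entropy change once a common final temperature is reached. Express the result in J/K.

Energy balance: T_f = (m₁c₁T₁ + m₂c₂T₂)/(m₁c₁ + m₂c₂) = 1138.4 K.
ΔS₁ = m₁c₁ ln(T_f/T₁) = 185.496 × ln(1138.4/1280) = -21.744 J/K.
ΔS₂ = m₂c₂ ln(T_f/T₂) = 204.514 × ln(1138.4/1010) = 24.478 J/K.
ΔS_total = -21.744 + 24.478 = 2.73 J/K.

ΔS_total = 2.73 J/K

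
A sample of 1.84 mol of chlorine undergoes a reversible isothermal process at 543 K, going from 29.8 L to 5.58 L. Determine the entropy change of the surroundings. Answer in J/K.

For an isothermal ideal gas ΔS_gas = nR ln(V₂/V₁) = 1.84 × 8.314 × ln(5.58/29.8) = -25.6 J/K.
The process is reversible, so ΔS_surr = −ΔS_gas = 25.6 J/K and ΔS_universe = 0.

ΔS_surr = 25.6 J/K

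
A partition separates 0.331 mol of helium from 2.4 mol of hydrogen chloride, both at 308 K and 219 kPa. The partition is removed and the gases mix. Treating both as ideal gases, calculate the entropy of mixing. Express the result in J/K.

Mole fractions: x_A = 0.331/2.73 = 0.121, x_B = 0.879.
ΔS_mix = −R(n_A ln x_A + n_B ln x_B) = −8.314 × (0.331 ln 0.121 + 2.4 ln 0.879) = 8.39 J/K.

ΔS_mix = 8.39 J/K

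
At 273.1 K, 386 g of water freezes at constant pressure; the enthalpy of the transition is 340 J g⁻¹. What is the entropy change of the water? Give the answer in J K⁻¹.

Heat released by the substance: Q = −mL = −386 × 340 = −131240 J.
At constant T, ΔS = Q_rev/T = −131240 / 273.1 = -481 J/K.

ΔS = -481 J/K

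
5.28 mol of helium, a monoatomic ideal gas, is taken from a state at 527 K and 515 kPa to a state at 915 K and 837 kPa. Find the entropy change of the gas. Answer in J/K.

ΔS = 39.2 J/K

ΔS = nC_p ln(T₂/T₁) − nR ln(P₂/P₁), with C_p = 5R/2 = 20.79 J mol⁻¹ K⁻¹ for a monoatomic ideal gas.
ΔS = 5.28 × [20.79 × ln(915/527) − 8.314 × ln(837/515)] = 39.2 J/K.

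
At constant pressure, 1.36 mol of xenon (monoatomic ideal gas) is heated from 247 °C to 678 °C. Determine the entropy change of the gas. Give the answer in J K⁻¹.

ΔS = 17.1 J/K

In kelvin: T₁ = 520.15 K, T₂ = 951.15 K. At constant pressure, ΔS = nC_p ln(T₂/T₁) with C_p = 5R/2 = 20.79 J mol⁻¹ K⁻¹.
ΔS = 1.36 × 20.79 × ln(951.15/520.15) = 17.1 J/K.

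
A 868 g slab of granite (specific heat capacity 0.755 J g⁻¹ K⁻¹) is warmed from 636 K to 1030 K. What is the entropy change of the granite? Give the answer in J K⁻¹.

ΔS = ∫dQ_rev/T = m c ln(T₂/T₁) = 868 × 0.755 × ln(1030/636) = 316 J/K.

ΔS = 316 J/K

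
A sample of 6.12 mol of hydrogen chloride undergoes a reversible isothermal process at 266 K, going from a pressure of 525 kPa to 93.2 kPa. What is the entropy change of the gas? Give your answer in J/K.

For an isothermal ideal gas ΔS_gas = nR ln(P₁/P₂) = 6.12 × 8.314 × ln(525/93.2) = 88 J/K.

ΔS_gas = 88 J/K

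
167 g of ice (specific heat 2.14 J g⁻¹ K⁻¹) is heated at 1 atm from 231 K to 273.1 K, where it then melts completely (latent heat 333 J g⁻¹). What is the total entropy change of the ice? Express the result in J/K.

ΔS = 263 J/K

Warming step: ΔS₁ = m c ln(T_tr/T_i) = 167 × 2.14 × ln(273.1/231) = 59.83 J/K.
Phase change: ΔS₂ = +mL/T_tr = 167 × 333 / 273.1 = 203.6 J/K.
ΔS_total = (59.83) + (203.6) = 263 J/K.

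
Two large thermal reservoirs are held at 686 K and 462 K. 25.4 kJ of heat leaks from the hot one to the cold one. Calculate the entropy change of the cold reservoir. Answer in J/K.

ΔS_cold = 55 J/K

The cold reservoir gains heat Q, so ΔS_cold = +Q/T_C = 25400/462 = 55 J/K.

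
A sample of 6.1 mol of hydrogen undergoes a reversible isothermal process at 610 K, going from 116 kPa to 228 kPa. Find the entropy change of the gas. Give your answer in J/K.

ΔS_gas = -34.3 J/K

For an isothermal ideal gas ΔS_gas = nR ln(P₁/P₂) = 6.1 × 8.314 × ln(116/228) = -34.3 J/K.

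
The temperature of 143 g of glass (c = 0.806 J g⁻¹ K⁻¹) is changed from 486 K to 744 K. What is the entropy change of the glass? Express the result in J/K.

ΔS = 49.1 J/K

ΔS = ∫dQ_rev/T = m c ln(T₂/T₁) = 143 × 0.806 × ln(744/486) = 49.1 J/K.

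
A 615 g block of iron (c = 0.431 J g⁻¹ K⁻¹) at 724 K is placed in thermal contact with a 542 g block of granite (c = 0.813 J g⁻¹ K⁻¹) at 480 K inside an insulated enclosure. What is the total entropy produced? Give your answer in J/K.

Energy balance: T_f = (m₁c₁T₁ + m₂c₂T₂)/(m₁c₁ + m₂c₂) = 571.65 K.
ΔS₁ = m₁c₁ ln(T_f/T₁) = 265.065 × ln(571.65/724) = -62.63 J/K.
ΔS₂ = m₂c₂ ln(T_f/T₂) = 440.646 × ln(571.65/480) = 77 J/K.
ΔS_total = -62.63 + 77 = 14.4 J/K.

ΔS_total = 14.4 J/K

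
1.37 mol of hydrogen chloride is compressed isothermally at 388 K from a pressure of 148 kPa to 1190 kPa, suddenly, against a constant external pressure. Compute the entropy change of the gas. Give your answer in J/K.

ΔS_gas = -23.7 J/K

Entropy is a state function, so ΔS_gas depends only on the end states.
For an isothermal ideal gas ΔS_gas = nR ln(P₁/P₂) = 1.37 × 8.314 × ln(148/1190) = -23.7 J/K.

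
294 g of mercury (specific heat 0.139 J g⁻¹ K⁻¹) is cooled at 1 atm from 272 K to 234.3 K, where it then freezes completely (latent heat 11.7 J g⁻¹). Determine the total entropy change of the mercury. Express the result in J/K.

Cooling step: ΔS₁ = m c ln(T_tr/T_i) = 294 × 0.139 × ln(234.3/272) = -6.097 J/K.
Phase change: ΔS₂ = −mL/T_tr = −294 × 11.7 / 234.3 = -14.68 J/K.
ΔS_total = (-6.097) + (-14.68) = -20.8 J/K.

ΔS = -20.8 J/K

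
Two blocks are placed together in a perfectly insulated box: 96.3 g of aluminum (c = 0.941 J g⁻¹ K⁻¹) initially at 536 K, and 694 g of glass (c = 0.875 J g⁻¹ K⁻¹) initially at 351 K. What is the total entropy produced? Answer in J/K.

ΔS_total = 7.84 J/K

Energy balance: T_f = (m₁c₁T₁ + m₂c₂T₂)/(m₁c₁ + m₂c₂) = 375.02 K.
ΔS₁ = m₁c₁ ln(T_f/T₁) = 90.6183 × ln(375.02/536) = -32.36 J/K.
ΔS₂ = m₂c₂ ln(T_f/T₂) = 607.25 × ln(375.02/351) = 40.2 J/K.
ΔS_total = -32.36 + 40.2 = 7.84 J/K.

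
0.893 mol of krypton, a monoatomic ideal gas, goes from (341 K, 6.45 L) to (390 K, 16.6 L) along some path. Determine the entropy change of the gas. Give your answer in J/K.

Entropy is a state function: ΔS = nC_V ln(T₂/T₁) + nR ln(V₂/V₁), with C_V = 3R/2 = 12.47 J mol⁻¹ K⁻¹ for a monoatomic ideal gas.
ΔS = 0.893 × [12.47 × ln(390/341) + 8.314 × ln(16.6/6.45)] = 8.51 J/K.

ΔS = 8.51 J/K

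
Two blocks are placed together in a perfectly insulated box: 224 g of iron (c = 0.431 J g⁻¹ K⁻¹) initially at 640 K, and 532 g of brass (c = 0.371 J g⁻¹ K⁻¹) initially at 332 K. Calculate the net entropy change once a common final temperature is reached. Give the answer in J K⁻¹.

Energy balance: T_f = (m₁c₁T₁ + m₂c₂T₂)/(m₁c₁ + m₂c₂) = 433.17 K.
ΔS₁ = m₁c₁ ln(T_f/T₁) = 96.544 × ln(433.17/640) = -37.68 J/K.
ΔS₂ = m₂c₂ ln(T_f/T₂) = 197.372 × ln(433.17/332) = 52.5 J/K.
ΔS_total = -37.68 + 52.5 = 14.8 J/K.

ΔS_total = 14.8 J/K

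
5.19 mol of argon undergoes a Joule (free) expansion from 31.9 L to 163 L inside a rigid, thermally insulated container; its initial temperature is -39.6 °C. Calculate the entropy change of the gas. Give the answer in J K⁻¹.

ΔS_gas = 70.4 J/K

For an ideal gas in free expansion Q = 0 and W = 0, so T is unchanged.
Entropy is a state function; using a reversible isothermal path, ΔS_gas = nR ln(V₂/V₁) = 5.19 × 8.314 × ln(163/31.9) = 70.4 J/K.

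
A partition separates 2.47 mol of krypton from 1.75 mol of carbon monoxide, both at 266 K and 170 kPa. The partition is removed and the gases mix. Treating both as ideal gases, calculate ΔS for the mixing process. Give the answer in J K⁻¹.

Mole fractions: x_A = 2.47/4.22 = 0.585, x_B = 0.415.
ΔS_mix = −R(n_A ln x_A + n_B ln x_B) = −8.314 × (2.47 ln 0.585 + 1.75 ln 0.415) = 23.8 J/K.

ΔS_mix = 23.8 J/K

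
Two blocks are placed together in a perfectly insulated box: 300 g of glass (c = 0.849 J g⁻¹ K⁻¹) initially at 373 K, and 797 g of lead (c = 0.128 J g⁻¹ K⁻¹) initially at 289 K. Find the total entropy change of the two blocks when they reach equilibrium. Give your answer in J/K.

Energy balance: T_f = (m₁c₁T₁ + m₂c₂T₂)/(m₁c₁ + m₂c₂) = 348.98 K.
ΔS₁ = m₁c₁ ln(T_f/T₁) = 254.7 × ln(348.98/373) = -16.96 J/K.
ΔS₂ = m₂c₂ ln(T_f/T₂) = 102.016 × ln(348.98/289) = 19.24 J/K.
ΔS_total = -16.96 + 19.24 = 2.28 J/K.

ΔS_total = 2.28 J/K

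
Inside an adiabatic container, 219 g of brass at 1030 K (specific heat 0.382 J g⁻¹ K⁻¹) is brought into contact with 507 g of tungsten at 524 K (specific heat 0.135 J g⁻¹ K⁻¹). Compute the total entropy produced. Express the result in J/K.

Energy balance: T_f = (m₁c₁T₁ + m₂c₂T₂)/(m₁c₁ + m₂c₂) = 802.3 K.
ΔS₁ = m₁c₁ ln(T_f/T₁) = 83.658 × ln(802.3/1030) = -20.9 J/K.
ΔS₂ = m₂c₂ ln(T_f/T₂) = 68.445 × ln(802.3/524) = 29.16 J/K.
ΔS_total = -20.9 + 29.16 = 8.26 J/K.

ΔS_total = 8.26 J/K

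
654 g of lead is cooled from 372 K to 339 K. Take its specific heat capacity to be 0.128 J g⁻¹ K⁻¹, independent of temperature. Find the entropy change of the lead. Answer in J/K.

ΔS = ∫dQ_rev/T = m c ln(T₂/T₁) = 654 × 0.128 × ln(339/372) = -7.78 J/K.

ΔS = -7.78 J/K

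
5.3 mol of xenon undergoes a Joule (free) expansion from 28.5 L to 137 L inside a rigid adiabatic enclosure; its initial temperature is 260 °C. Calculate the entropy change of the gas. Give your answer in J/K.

No heat is exchanged and no work is done, so the ideal-gas temperature stays constant.
Entropy is a state function; using a reversible isothermal path, ΔS_gas = nR ln(V₂/V₁) = 5.3 × 8.314 × ln(137/28.5) = 69.2 J/K.

ΔS_gas = 69.2 J/K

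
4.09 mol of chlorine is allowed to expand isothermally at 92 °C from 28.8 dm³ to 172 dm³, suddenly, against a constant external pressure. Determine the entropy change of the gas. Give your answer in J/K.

ΔS_gas = 60.8 J/K

Entropy is a state function, so ΔS_gas depends only on the end states.
For an isothermal ideal gas ΔS_gas = nR ln(V₂/V₁) = 4.09 × 8.314 × ln(172/28.8) = 60.8 J/K.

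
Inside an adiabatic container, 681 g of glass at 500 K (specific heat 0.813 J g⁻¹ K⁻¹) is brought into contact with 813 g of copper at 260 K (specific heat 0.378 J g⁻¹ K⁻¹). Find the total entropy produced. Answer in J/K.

ΔS_total = 39.2 J/K

Energy balance: T_f = (m₁c₁T₁ + m₂c₂T₂)/(m₁c₁ + m₂c₂) = 414.33 K.
ΔS₁ = m₁c₁ ln(T_f/T₁) = 553.653 × ln(414.33/500) = -104.05 J/K.
ΔS₂ = m₂c₂ ln(T_f/T₂) = 307.314 × ln(414.33/260) = 143.21 J/K.
ΔS_total = -104.05 + 143.21 = 39.2 J/K.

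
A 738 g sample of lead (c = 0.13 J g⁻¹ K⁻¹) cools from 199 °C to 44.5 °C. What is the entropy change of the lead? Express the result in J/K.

ΔS = -38 J/K

In kelvin: T₁ = 472.15 K, T₂ = 317.65 K. ΔS = ∫dQ_rev/T = m c ln(T₂/T₁) = 738 × 0.13 × ln(317.65/472.15) = -38 J/K.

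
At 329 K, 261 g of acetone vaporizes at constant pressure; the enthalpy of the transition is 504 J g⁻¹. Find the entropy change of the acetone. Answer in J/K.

Heat absorbed by the substance: Q = mL = 261 × 504 = 131544 J.
At constant T, ΔS = Q_rev/T = 131544 / 329 = 400 J/K.

ΔS = 400 J/K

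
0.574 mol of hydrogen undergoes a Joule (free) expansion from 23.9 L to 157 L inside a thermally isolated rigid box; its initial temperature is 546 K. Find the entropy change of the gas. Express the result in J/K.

ΔS_gas = 8.98 J/K

For an ideal gas in free expansion Q = 0 and W = 0, so T is unchanged.
Entropy is a state function; using a reversible isothermal path, ΔS_gas = nR ln(V₂/V₁) = 0.574 × 8.314 × ln(157/23.9) = 8.98 J/K.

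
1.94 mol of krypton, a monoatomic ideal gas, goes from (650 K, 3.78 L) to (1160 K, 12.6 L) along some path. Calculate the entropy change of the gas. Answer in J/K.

Entropy is a state function: ΔS = nC_V ln(T₂/T₁) + nR ln(V₂/V₁), with C_V = 3R/2 = 12.47 J mol⁻¹ K⁻¹ for a monoatomic ideal gas.
ΔS = 1.94 × [12.47 × ln(1160/650) + 8.314 × ln(12.6/3.78)] = 33.4 J/K.

ΔS = 33.4 J/K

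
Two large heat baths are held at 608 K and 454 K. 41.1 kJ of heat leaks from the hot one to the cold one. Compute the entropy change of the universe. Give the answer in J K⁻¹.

ΔS_total = 22.9 J/K

ΔS_hot = −Q/T_H = −41100/608 = -67.6 J/K and ΔS_cold = +Q/T_C = 41100/454 = 90.53 J/K.
ΔS_total = -67.6 + 90.53 = 22.9 J/K, positive as the second law requires.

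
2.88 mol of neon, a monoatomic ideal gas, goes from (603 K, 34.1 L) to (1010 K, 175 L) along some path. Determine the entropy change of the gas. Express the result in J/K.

ΔS = 57.7 J/K

Entropy is a state function: ΔS = nC_V ln(T₂/T₁) + nR ln(V₂/V₁), with C_V = 3R/2 = 12.47 J mol⁻¹ K⁻¹ for a monoatomic ideal gas.
ΔS = 2.88 × [12.47 × ln(1010/603) + 8.314 × ln(175/34.1)] = 57.7 J/K.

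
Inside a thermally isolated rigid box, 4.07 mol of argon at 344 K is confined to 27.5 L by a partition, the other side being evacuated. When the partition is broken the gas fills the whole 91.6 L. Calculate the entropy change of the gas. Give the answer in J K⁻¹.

For an ideal gas in free expansion Q = 0 and W = 0, so T is unchanged.
Entropy is a state function; using a reversible isothermal path, ΔS_gas = nR ln(V₂/V₁) = 4.07 × 8.314 × ln(91.6/27.5) = 40.7 J/K.

ΔS_gas = 40.7 J/K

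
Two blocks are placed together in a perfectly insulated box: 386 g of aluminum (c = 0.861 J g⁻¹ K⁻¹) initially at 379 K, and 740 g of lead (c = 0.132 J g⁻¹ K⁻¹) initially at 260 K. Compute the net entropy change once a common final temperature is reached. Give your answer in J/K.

ΔS_total = 4.99 J/K

Energy balance: T_f = (m₁c₁T₁ + m₂c₂T₂)/(m₁c₁ + m₂c₂) = 351.97 K.
ΔS₁ = m₁c₁ ln(T_f/T₁) = 332.346 × ln(351.97/379) = -24.59 J/K.
ΔS₂ = m₂c₂ ln(T_f/T₂) = 97.68 × ln(351.97/260) = 29.58 J/K.
ΔS_total = -24.59 + 29.58 = 4.99 J/K.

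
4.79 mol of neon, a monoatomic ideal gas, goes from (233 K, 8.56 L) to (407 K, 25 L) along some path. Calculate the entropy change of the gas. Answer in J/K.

ΔS = 76 J/K

Entropy is a state function: ΔS = nC_V ln(T₂/T₁) + nR ln(V₂/V₁), with C_V = 3R/2 = 12.47 J mol⁻¹ K⁻¹ for a monoatomic ideal gas.
ΔS = 4.79 × [12.47 × ln(407/233) + 8.314 × ln(25/8.56)] = 76 J/K.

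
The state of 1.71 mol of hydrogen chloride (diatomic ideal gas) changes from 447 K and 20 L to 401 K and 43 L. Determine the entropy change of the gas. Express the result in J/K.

Entropy is a state function: ΔS = nC_V ln(T₂/T₁) + nR ln(V₂/V₁), with C_V = 5R/2 = 20.79 J mol⁻¹ K⁻¹ for a diatomic ideal gas.
ΔS = 1.71 × [20.79 × ln(401/447) + 8.314 × ln(43/20)] = 7.02 J/K.

ΔS = 7.02 J/K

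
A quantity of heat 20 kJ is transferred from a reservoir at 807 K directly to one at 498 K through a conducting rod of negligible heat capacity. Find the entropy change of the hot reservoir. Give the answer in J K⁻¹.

The hot reservoir loses heat Q, so ΔS_hot = −Q/T_H = −20000/807 = -24.8 J/K.

ΔS_hot = -24.8 J/K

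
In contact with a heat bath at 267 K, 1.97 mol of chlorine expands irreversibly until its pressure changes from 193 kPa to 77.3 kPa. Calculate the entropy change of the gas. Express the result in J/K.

Entropy is a state function, so ΔS_gas depends only on the end states.
For an isothermal ideal gas ΔS_gas = nR ln(P₁/P₂) = 1.97 × 8.314 × ln(193/77.3) = 15 J/K.

ΔS_gas = 15 J/K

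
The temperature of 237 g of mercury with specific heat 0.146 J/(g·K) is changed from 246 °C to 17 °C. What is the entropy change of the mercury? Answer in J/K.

In kelvin: T₁ = 519.15 K, T₂ = 290.15 K. ΔS = ∫dQ_rev/T = m c ln(T₂/T₁) = 237 × 0.146 × ln(290.15/519.15) = -20.1 J/K.

ΔS = -20.1 J/K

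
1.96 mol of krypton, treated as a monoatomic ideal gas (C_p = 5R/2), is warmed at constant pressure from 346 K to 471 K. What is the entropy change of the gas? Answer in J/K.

ΔS = 12.6 J/K

At constant pressure, ΔS = nC_p ln(T₂/T₁) with C_p = 5R/2 = 20.79 J mol⁻¹ K⁻¹.
ΔS = 1.96 × 20.79 × ln(471/346) = 12.6 J/K.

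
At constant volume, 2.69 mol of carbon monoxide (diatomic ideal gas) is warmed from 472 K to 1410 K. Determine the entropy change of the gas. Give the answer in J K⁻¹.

ΔS = 61.2 J/K

At constant volume, ΔS = nC_V ln(T₂/T₁) with C_V = 5R/2 = 20.79 J mol⁻¹ K⁻¹.
ΔS = 2.69 × 20.79 × ln(1410/472) = 61.2 J/K.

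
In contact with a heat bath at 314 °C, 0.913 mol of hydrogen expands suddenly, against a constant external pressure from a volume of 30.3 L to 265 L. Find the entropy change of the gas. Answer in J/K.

Entropy is a state function, so ΔS_gas depends only on the end states.
For an isothermal ideal gas ΔS_gas = nR ln(V₂/V₁) = 0.913 × 8.314 × ln(265/30.3) = 16.5 J/K.

ΔS_gas = 16.5 J/K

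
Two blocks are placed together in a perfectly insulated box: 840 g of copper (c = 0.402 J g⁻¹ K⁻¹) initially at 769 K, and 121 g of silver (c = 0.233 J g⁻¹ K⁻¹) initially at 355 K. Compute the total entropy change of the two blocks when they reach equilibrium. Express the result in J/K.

Energy balance: T_f = (m₁c₁T₁ + m₂c₂T₂)/(m₁c₁ + m₂c₂) = 737.1 K.
ΔS₁ = m₁c₁ ln(T_f/T₁) = 337.68 × ln(737.1/769) = -14.31 J/K.
ΔS₂ = m₂c₂ ln(T_f/T₂) = 28.193 × ln(737.1/355) = 20.6 J/K.
ΔS_total = -14.31 + 20.6 = 6.29 J/K.

ΔS_total = 6.29 J/K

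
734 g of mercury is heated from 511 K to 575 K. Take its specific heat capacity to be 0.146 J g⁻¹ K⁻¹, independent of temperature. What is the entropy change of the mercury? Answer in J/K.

ΔS = ∫dQ_rev/T = m c ln(T₂/T₁) = 734 × 0.146 × ln(575/511) = 12.6 J/K.

ΔS = 12.6 J/K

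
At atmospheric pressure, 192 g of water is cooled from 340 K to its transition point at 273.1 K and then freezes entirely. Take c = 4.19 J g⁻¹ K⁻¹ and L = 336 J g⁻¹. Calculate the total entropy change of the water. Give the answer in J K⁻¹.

ΔS = -412 J/K

Cooling step: ΔS₁ = m c ln(T_tr/T_i) = 192 × 4.19 × ln(273.1/340) = -176.3 J/K.
Phase change: ΔS₂ = −mL/T_tr = −192 × 336 / 273.1 = -236.2 J/K.
ΔS_total = (-176.3) + (-236.2) = -412 J/K.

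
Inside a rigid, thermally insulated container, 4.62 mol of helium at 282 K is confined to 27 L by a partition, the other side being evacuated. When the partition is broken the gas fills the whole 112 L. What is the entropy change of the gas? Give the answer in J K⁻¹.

ΔS_gas = 54.6 J/K

For an ideal gas in free expansion Q = 0 and W = 0, so T is unchanged.
Entropy is a state function; using a reversible isothermal path, ΔS_gas = nR ln(V₂/V₁) = 4.62 × 8.314 × ln(112/27) = 54.6 J/K.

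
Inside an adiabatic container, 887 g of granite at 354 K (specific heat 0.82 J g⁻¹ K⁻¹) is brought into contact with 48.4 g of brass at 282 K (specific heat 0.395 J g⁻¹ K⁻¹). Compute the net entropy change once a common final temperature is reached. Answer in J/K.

ΔS_total = 0.449 J/K

Energy balance: T_f = (m₁c₁T₁ + m₂c₂T₂)/(m₁c₁ + m₂c₂) = 352.16 K.
ΔS₁ = m₁c₁ ln(T_f/T₁) = 727.34 × ln(352.16/354) = -3.7987 J/K.
ΔS₂ = m₂c₂ ln(T_f/T₂) = 19.118 × ln(352.16/282) = 4.2474 J/K.
ΔS_total = -3.7987 + 4.2474 = 0.449 J/K.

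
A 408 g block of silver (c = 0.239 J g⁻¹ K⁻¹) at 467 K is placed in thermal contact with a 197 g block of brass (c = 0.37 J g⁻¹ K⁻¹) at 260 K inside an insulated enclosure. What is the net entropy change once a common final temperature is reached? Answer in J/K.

ΔS_total = 6.86 J/K

Energy balance: T_f = (m₁c₁T₁ + m₂c₂T₂)/(m₁c₁ + m₂c₂) = 378.46 K.
ΔS₁ = m₁c₁ ln(T_f/T₁) = 97.512 × ln(378.46/467) = -20.5 J/K.
ΔS₂ = m₂c₂ ln(T_f/T₂) = 72.89 × ln(378.46/260) = 27.36 J/K.
ΔS_total = -20.5 + 27.36 = 6.86 J/K.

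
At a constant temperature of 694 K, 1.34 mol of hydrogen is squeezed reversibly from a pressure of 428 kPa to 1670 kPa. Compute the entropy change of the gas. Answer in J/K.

For an isothermal ideal gas ΔS_gas = nR ln(P₁/P₂) = 1.34 × 8.314 × ln(428/1670) = -15.2 J/K.

ΔS_gas = -15.2 J/K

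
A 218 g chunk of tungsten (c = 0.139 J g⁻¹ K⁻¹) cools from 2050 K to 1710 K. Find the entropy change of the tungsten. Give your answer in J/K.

ΔS = ∫dQ_rev/T = m c ln(T₂/T₁) = 218 × 0.139 × ln(1710/2050) = -5.5 J/K.

ΔS = -5.5 J/K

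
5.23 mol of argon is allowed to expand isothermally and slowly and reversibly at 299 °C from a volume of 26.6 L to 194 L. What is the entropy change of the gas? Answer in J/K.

ΔS_gas = 86.4 J/K

For an isothermal ideal gas ΔS_gas = nR ln(V₂/V₁) = 5.23 × 8.314 × ln(194/26.6) = 86.4 J/K.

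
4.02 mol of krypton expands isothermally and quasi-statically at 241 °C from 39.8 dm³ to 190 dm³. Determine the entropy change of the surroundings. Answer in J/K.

ΔS_surr = -52.2 J/K

For an isothermal ideal gas ΔS_gas = nR ln(V₂/V₁) = 4.02 × 8.314 × ln(190/39.8) = 52.2 J/K.
The process is reversible, so ΔS_surr = −ΔS_gas = -52.2 J/K and ΔS_universe = 0.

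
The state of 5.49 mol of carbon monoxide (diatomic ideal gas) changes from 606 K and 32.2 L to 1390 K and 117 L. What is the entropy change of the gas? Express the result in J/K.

Entropy is a state function: ΔS = nC_V ln(T₂/T₁) + nR ln(V₂/V₁), with C_V = 5R/2 = 20.79 J mol⁻¹ K⁻¹ for a diatomic ideal gas.
ΔS = 5.49 × [20.79 × ln(1390/606) + 8.314 × ln(117/32.2)] = 154 J/K.

ΔS = 154 J/K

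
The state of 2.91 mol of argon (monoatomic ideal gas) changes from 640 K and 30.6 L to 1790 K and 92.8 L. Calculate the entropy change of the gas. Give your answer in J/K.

ΔS = 64.2 J/K

Entropy is a state function: ΔS = nC_V ln(T₂/T₁) + nR ln(V₂/V₁), with C_V = 3R/2 = 12.47 J mol⁻¹ K⁻¹ for a monoatomic ideal gas.
ΔS = 2.91 × [12.47 × ln(1790/640) + 8.314 × ln(92.8/30.6)] = 64.2 J/K.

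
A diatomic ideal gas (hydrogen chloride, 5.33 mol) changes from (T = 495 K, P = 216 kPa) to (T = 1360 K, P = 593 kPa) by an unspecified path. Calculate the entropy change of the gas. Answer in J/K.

ΔS = nC_p ln(T₂/T₁) − nR ln(P₂/P₁), with C_p = 7R/2 = 29.1 J mol⁻¹ K⁻¹ for a diatomic ideal gas.
ΔS = 5.33 × [29.1 × ln(1360/495) − 8.314 × ln(593/216)] = 112 J/K.

ΔS = 112 J/K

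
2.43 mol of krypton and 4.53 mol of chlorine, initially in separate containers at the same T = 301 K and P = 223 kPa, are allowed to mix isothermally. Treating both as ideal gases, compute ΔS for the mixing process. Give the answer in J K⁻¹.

ΔS_mix = 37.4 J/K

Mole fractions: x_A = 2.43/6.96 = 0.349, x_B = 0.651.
ΔS_mix = −R(n_A ln x_A + n_B ln x_B) = −8.314 × (2.43 ln 0.349 + 4.53 ln 0.651) = 37.4 J/K.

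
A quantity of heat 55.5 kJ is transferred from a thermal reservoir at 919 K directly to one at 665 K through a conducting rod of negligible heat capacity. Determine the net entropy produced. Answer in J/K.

ΔS_hot = −Q/T_H = −55500/919 = -60.39 J/K and ΔS_cold = +Q/T_C = 55500/665 = 83.46 J/K.
ΔS_total = -60.39 + 83.46 = 23.1 J/K, positive as the second law requires.

ΔS_total = 23.1 J/K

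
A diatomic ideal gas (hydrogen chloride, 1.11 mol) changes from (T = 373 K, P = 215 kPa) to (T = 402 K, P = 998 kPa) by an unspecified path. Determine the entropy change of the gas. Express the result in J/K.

ΔS = -11.7 J/K

ΔS = nC_p ln(T₂/T₁) − nR ln(P₂/P₁), with C_p = 7R/2 = 29.1 J mol⁻¹ K⁻¹ for a diatomic ideal gas.
ΔS = 1.11 × [29.1 × ln(402/373) − 8.314 × ln(998/215)] = -11.7 J/K.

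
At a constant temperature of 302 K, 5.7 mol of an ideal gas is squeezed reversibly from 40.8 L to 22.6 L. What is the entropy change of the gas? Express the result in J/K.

ΔS_gas = -28 J/K

For an isothermal ideal gas ΔS_gas = nR ln(V₂/V₁) = 5.7 × 8.314 × ln(22.6/40.8) = -28 J/K.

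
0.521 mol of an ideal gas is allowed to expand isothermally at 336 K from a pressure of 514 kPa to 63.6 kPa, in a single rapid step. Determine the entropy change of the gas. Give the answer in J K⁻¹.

ΔS_gas = 9.05 J/K

Entropy is a state function, so ΔS_gas depends only on the end states.
For an isothermal ideal gas ΔS_gas = nR ln(P₁/P₂) = 0.521 × 8.314 × ln(514/63.6) = 9.05 J/K.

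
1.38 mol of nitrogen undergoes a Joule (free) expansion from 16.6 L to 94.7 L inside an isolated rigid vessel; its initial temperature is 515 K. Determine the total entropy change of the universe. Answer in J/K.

ΔS_universe = 20 J/K

No heat is exchanged and no work is done, so the ideal-gas temperature stays constant.
Entropy is a state function; using a reversible isothermal path, ΔS_gas = nR ln(V₂/V₁) = 1.38 × 8.314 × ln(94.7/16.6) = 20 J/K.
The insulated surroundings exchange no heat, so ΔS_surr = 0 and ΔS_universe = ΔS_gas.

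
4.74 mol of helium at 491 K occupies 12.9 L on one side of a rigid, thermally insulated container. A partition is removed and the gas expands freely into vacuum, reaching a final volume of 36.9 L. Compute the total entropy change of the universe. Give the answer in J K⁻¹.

ΔS_universe = 41.4 J/K

For an ideal gas in free expansion Q = 0 and W = 0, so T is unchanged.
Entropy is a state function; using a reversible isothermal path, ΔS_gas = nR ln(V₂/V₁) = 4.74 × 8.314 × ln(36.9/12.9) = 41.4 J/K.
The insulated surroundings exchange no heat, so ΔS_surr = 0 and ΔS_universe = ΔS_gas.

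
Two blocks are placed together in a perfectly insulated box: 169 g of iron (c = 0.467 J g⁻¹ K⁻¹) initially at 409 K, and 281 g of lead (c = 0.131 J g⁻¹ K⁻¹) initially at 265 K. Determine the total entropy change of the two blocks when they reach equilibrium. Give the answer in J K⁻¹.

ΔS_total = 2.23 J/K

Energy balance: T_f = (m₁c₁T₁ + m₂c₂T₂)/(m₁c₁ + m₂c₂) = 363.2 K.
ΔS₁ = m₁c₁ ln(T_f/T₁) = 78.923 × ln(363.2/409) = -9.373 J/K.
ΔS₂ = m₂c₂ ln(T_f/T₂) = 36.811 × ln(363.2/265) = 11.6 J/K.
ΔS_total = -9.373 + 11.6 = 2.23 J/K.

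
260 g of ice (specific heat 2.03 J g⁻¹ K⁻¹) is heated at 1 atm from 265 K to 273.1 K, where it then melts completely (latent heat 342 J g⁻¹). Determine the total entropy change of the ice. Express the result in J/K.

Warming step: ΔS₁ = m c ln(T_tr/T_i) = 260 × 2.03 × ln(273.1/265) = 15.89 J/K.
Phase change: ΔS₂ = +mL/T_tr = 260 × 342 / 273.1 = 325.6 J/K.
ΔS_total = (15.89) + (325.6) = 341 J/K.

ΔS = 341 J/K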